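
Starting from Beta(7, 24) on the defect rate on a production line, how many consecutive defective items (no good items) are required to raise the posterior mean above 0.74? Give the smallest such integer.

k = 62

After k defective items and 0 good items the posterior is Beta(7+k, 24), with mean (7+k)/(7+24+k).
Set (7+k)/(31+k) > 0.74 and solve: k > (0.74·31 − 7)/(1 − 0.74) = 61.308.
The smallest integer exceeding 61.308 is 62.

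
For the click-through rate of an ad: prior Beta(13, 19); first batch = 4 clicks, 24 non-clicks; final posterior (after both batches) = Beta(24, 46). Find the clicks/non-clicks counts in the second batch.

Because Beta–binomial updating is additive in the counts, the combined data contributed (α_post−α_prior, β_post−β_prior) successes and failures.
Total across both batches: 24−13=11 clicks, 46−19=27 non-clicks.
Subtract the first batch: 11−4=7 clicks and 27−24=3 non-clicks.

7 clicks and 3 non-clicks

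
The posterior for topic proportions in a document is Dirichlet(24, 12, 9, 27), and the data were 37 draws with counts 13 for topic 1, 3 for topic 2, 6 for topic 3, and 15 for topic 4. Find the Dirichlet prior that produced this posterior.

For a Dirichlet(α) prior with multinomial counts c, the posterior is Dirichlet(α + c) componentwise.
Subtract each count from the matching posterior parameter: 24−13=11, 12−3=9, 9−6=3, 27−15=12.

Dirichlet(11, 9, 3, 12)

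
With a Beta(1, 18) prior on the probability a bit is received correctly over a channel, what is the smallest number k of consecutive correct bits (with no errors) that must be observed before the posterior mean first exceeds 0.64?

k = 32

After k correct bits and 0 errors the posterior is Beta(1+k, 18), with mean (1+k)/(1+18+k).
Set (1+k)/(19+k) > 0.64 and solve: k > (0.64·19 − 1)/(1 − 0.64) = 31.000.
The smallest integer exceeding 31.000 is 32.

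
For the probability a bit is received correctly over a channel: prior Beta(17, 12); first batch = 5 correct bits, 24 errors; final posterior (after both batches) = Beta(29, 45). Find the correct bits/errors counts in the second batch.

7 correct bits and 9 errors

Because Beta–binomial updating is additive in the counts, the combined data contributed (α_post−α_prior, β_post−β_prior) successes and failures.
Total across both batches: 29−17=12 correct bits, 45−12=33 errors.
Subtract the first batch: 12−5=7 correct bits and 33−24=9 errors.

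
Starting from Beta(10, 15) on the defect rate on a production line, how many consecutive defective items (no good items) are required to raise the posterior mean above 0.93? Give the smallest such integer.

k = 190

After k defective items and 0 good items the posterior is Beta(10+k, 15), with mean (10+k)/(10+15+k).
Set (10+k)/(25+k) > 0.93 and solve: k > (0.93·25 − 10)/(1 − 0.93) = 189.286.
The smallest integer exceeding 189.286 is 190.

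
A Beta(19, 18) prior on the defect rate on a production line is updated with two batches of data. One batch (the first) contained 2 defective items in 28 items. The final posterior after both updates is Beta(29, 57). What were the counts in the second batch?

8 defective items and 13 good items

Sequential conjugate updates are equivalent to a single update on the pooled data, so total successes = posterior α − prior α and total failures = posterior β − prior β.
Total across both batches: 29−19=10 defective items, 57−18=39 good items.
Subtract the first batch: 10−2=8 defective items and 39−26=13 good items.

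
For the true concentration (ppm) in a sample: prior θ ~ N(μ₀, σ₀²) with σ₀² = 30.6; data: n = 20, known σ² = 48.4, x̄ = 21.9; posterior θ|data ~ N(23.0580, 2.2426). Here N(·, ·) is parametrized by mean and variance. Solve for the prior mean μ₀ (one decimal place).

With known observation variance, the Normal–Normal posterior has precision τ_n = τ₀ + n/σ² and mean μ_n = (τ₀μ₀ + (n/σ²)x̄)/τ_n.
Here τ₀ = 1/30.6 = 0.032680 and τ_data = 20/48.4 = 0.413223, so τ_n = 0.445903.
Rearranging for μ₀: μ₀ = (μ_n·τ_n − τ_data·x̄)/τ₀ = (23.0580·0.445903 − 0.413223·21.9) / 0.032680 = 1.232048/0.032680 ≈ 37.7.

μ₀ = 37.7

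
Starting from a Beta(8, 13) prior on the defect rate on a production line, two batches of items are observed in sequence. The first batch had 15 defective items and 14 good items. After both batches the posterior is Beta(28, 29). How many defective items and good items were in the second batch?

Because Beta–binomial updating is additive in the counts, the combined data contributed (α_post−α_prior, β_post−β_prior) successes and failures.
Total across both batches: 28−8=20 defective items, 29−13=16 good items.
Subtract the first batch: 20−15=5 defective items and 16−14=2 good items.

5 defective items and 2 good items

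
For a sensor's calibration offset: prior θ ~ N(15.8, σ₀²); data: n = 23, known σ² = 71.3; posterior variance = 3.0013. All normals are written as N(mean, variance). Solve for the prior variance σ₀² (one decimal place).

σ₀² = 94.3

For the Normal–Normal model with known σ², precisions add: τ_n = τ₀ + n/σ².
So 1/σ₀² = 1/3.0013 − 23/71.3 = 0.333189 − 0.322581 = 0.010608.
Hence σ₀² = 1/0.010608 ≈ 94.3.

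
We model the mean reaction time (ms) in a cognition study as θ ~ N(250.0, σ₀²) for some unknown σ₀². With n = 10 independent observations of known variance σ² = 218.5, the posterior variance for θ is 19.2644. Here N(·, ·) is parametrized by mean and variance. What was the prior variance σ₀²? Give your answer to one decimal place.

Posterior precision equals prior precision plus data precision: 1/σ_n² = 1/σ₀² + n/σ².
So 1/σ₀² = 1/19.2644 − 10/218.5 = 0.051909 − 0.045767 = 0.006142.
Hence σ₀² = 1/0.006142 ≈ 162.8.

σ₀² = 162.8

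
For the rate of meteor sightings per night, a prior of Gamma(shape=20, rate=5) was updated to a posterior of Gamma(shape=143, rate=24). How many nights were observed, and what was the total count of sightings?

Gamma–Poisson conjugacy: posterior shape = α + Σxᵢ, posterior rate = β + n.
Matching: Σxᵢ = 143 − 20 = 123 and n = 24 − 5 = 19.

n = 19 nights with total 123 sightings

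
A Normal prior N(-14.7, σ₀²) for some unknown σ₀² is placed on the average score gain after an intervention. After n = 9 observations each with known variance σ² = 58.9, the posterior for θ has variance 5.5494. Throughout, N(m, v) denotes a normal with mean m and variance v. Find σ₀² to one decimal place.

For the Normal–Normal model with known σ², precisions add: τ_n = τ₀ + n/σ².
So 1/σ₀² = 1/5.5494 − 9/58.9 = 0.180200 − 0.152801 = 0.027399.
Hence σ₀² = 1/0.027399 ≈ 36.5.

σ₀² = 36.5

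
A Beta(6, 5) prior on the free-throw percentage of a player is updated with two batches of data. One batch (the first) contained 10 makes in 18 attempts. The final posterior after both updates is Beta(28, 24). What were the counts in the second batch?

12 makes and 11 misses

Because Beta–binomial updating is additive in the counts, the combined data contributed (α_post−α_prior, β_post−β_prior) successes and failures.
Total across both batches: 28−6=22 makes, 24−5=19 misses.
Subtract the first batch: 22−10=12 makes and 19−8=11 misses.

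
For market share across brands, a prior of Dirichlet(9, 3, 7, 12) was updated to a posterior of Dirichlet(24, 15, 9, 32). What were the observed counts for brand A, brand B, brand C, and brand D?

For a Dirichlet(α) prior with multinomial counts c, the posterior is Dirichlet(α + c) componentwise.
Counts are posterior − prior componentwise: 24−9=15, 15−3=12, 9−7=2, 32−12=20.

counts (15, 12, 2, 20)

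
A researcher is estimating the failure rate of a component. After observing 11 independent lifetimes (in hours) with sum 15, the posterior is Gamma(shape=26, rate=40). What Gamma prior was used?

Gamma(shape=15, rate=25)

Gamma–exponential conjugacy: posterior shape = α + n, posterior rate = β + Σtᵢ.
So α = 26 − 11 = 15 and β = 40 − 15 = 25.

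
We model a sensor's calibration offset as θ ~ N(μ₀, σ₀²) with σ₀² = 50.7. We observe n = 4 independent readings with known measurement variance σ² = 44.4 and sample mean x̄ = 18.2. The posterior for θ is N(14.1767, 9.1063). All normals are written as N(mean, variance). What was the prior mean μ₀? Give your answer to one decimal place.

With known observation variance, the Normal–Normal posterior has precision τ_n = τ₀ + n/σ² and mean μ_n = (τ₀μ₀ + (n/σ²)x̄)/τ_n.
Here τ₀ = 1/50.7 = 0.019724 and τ_data = 4/44.4 = 0.090090, so τ_n = 0.109814.
Rearranging for μ₀: μ₀ = (μ_n·τ_n − τ_data·x̄)/τ₀ = (14.1767·0.109814 − 0.090090·18.2) / 0.019724 = -0.082838/0.019724 ≈ -4.2.

μ₀ = -4.2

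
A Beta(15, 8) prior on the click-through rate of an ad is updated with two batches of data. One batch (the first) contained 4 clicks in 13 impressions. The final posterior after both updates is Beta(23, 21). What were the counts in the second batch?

4 clicks and 4 non-clicks

Because Beta–binomial updating is additive in the counts, the combined data contributed (α_post−α_prior, β_post−β_prior) successes and failures.
Total across both batches: 23−15=8 clicks, 21−8=13 non-clicks.
Subtract the first batch: 8−4=4 clicks and 13−9=4 non-clicks.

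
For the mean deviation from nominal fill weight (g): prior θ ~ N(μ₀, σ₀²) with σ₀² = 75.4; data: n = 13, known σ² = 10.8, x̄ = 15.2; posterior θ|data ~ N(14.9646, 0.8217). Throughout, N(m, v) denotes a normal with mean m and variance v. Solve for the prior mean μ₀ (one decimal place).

With known observation variance, the Normal–Normal posterior has precision τ_n = τ₀ + n/σ² and mean μ_n = (τ₀μ₀ + (n/σ²)x̄)/τ_n.
Here τ₀ = 1/75.4 = 0.013263 and τ_data = 13/10.8 = 1.203704, so τ_n = 1.216967.
Rearranging for μ₀: μ₀ = (μ_n·τ_n − τ_data·x̄)/τ₀ = (14.9646·1.216967 − 1.203704·15.2) / 0.013263 = -0.084876/0.013263 ≈ -6.4.

μ₀ = -6.4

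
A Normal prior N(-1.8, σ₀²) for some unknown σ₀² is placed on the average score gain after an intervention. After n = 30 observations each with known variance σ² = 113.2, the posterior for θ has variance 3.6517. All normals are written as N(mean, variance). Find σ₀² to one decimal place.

Posterior precision equals prior precision plus data precision: 1/σ_n² = 1/σ₀² + n/σ².
So 1/σ₀² = 1/3.6517 − 30/113.2 = 0.273845 − 0.265018 = 0.008827.
Hence σ₀² = 1/0.008827 ≈ 113.3.

σ₀² = 113.3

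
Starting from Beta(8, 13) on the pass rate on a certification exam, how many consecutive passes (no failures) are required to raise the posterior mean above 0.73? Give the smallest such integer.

k = 28

After k passes and 0 failures the posterior is Beta(8+k, 13), with mean (8+k)/(8+13+k).
Set (8+k)/(21+k) > 0.73 and solve: k > (0.73·21 − 8)/(1 − 0.73) = 27.148.
The smallest integer exceeding 27.148 is 28, and checking k=28: (36)/(49) = 0.7347 > 0.73.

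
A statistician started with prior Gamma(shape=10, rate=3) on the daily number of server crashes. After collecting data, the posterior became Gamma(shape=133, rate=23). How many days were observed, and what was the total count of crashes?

n = 20 days with total 123 crashes

A Gamma(α, β) prior (rate parametrization) on a Poisson rate with n observations summing to S gives posterior Gamma(α+S, β+n).
Matching: Σxᵢ = 133 − 10 = 123 and n = 23 − 3 = 20.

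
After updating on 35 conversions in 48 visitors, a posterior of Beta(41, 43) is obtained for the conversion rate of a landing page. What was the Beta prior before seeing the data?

A Beta(α, β) prior with s successes and f failures in binomial data gives a Beta(α+s, β+f) posterior.
Subtract the data counts: 41−35=6, 43−13=30.

Beta(6, 30)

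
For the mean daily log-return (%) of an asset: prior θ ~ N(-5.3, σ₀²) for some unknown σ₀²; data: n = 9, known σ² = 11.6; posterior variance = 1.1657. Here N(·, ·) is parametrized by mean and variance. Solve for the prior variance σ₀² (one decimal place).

For the Normal–Normal model with known σ², precisions add: τ_n = τ₀ + n/σ².
So 1/σ₀² = 1/1.1657 − 9/11.6 = 0.857854 − 0.775862 = 0.081992.
Hence σ₀² = 1/0.081992 ≈ 12.2.

σ₀² = 12.2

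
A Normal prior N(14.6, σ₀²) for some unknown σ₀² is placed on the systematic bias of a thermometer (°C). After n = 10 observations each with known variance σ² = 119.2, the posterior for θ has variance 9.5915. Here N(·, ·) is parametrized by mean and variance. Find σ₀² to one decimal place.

σ₀² = 49.1

Posterior precision equals prior precision plus data precision: 1/σ_n² = 1/σ₀² + n/σ².
So 1/σ₀² = 1/9.5915 − 10/119.2 = 0.104259 − 0.083893 = 0.020366.
Hence σ₀² = 1/0.020366 ≈ 49.1.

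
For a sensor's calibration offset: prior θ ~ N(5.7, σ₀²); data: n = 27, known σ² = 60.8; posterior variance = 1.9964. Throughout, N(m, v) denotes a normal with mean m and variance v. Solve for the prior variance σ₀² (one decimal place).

Posterior precision equals prior precision plus data precision: 1/σ_n² = 1/σ₀² + n/σ².
So 1/σ₀² = 1/1.9964 − 27/60.8 = 0.500902 − 0.444079 = 0.056823.
Hence σ₀² = 1/0.056823 ≈ 17.6.

σ₀² = 17.6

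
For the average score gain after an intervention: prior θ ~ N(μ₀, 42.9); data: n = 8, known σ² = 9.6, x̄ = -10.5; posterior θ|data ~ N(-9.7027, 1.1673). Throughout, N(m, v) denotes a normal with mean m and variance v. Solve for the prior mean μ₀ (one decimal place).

μ₀ = 18.8

With known observation variance, the Normal–Normal posterior has precision τ_n = τ₀ + n/σ² and mean μ_n = (τ₀μ₀ + (n/σ²)x̄)/τ_n.
Here τ₀ = 1/42.9 = 0.023310 and τ_data = 8/9.6 = 0.833333, so τ_n = 0.856643.
Rearranging for μ₀: μ₀ = (μ_n·τ_n − τ_data·x̄)/τ₀ = (-9.7027·0.856643 − 0.833333·-10.5) / 0.023310 = 0.438246/0.023310 ≈ 18.8.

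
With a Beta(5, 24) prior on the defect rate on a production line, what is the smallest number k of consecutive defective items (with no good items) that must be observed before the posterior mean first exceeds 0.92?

k = 272

After k defective items and 0 good items the posterior is Beta(5+k, 24), with mean (5+k)/(5+24+k).
Set (5+k)/(29+k) > 0.92 and solve: k > (0.92·29 − 5)/(1 − 0.92) = 271.000.
The smallest integer exceeding 271.000 is 272.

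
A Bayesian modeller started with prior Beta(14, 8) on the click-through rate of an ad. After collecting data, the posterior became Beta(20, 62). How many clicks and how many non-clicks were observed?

Under Beta–binomial conjugacy the posterior parameters are (α+s, β+f).
Match parameters: s=20−14=6, f=62−8=54.

6 clicks and 54 non-clicks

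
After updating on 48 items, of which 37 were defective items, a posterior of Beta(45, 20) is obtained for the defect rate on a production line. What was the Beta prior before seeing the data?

Beta(8, 9)

Under Beta–binomial conjugacy the posterior parameters are (α+s, β+f).
So α = 45 − 37 = 8 and β = 20 − 11 = 9.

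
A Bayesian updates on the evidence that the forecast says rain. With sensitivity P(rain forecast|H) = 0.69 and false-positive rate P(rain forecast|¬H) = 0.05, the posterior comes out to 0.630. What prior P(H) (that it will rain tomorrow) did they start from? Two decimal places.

In odds form, posterior odds = prior odds × likelihood ratio, so prior odds = posterior odds ÷ LR.
Posterior odds = 0.630/(1−0.630) = 1.7027. LR = 0.69/0.05 = 13.8000.
Prior odds = 1.7027/13.8000 = 0.1234, so P(H) = 0.1234/(1+0.1234) ≈ 0.11.

P(H) = 0.11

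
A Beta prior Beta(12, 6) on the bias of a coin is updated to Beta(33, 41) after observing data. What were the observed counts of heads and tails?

Beta is conjugate to the binomial likelihood: posterior = Beta(α+s, β+f).
So s = 33 − 12 = 21 and f = 41 − 6 = 35.

21 heads and 35 tails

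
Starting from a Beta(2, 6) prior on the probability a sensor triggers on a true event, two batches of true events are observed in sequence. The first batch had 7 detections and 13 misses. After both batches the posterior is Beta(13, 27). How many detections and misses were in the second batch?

4 detections and 8 misses

Because Beta–binomial updating is additive in the counts, the combined data contributed (α_post−α_prior, β_post−β_prior) successes and failures.
Total across both batches: 13−2=11 detections, 27−6=21 misses.
Subtract the first batch: 11−7=4 detections and 21−13=8 misses.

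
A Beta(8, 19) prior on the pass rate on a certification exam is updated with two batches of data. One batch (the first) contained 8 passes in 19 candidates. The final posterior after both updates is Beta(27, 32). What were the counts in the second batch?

11 passes and 2 failures

Because Beta–binomial updating is additive in the counts, the combined data contributed (α_post−α_prior, β_post−β_prior) successes and failures.
Total across both batches: 27−8=19 passes, 32−19=13 failures.
Subtract the first batch: 19−8=11 passes and 13−11=2 failures.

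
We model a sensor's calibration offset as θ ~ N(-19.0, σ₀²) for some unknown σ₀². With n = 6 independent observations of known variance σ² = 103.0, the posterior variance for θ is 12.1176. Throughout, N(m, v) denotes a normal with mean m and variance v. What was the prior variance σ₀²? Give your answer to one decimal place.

σ₀² = 41.2

For the Normal–Normal model with known σ², precisions add: τ_n = τ₀ + n/σ².
So 1/σ₀² = 1/12.1176 − 6/103.0 = 0.082525 − 0.058252 = 0.024273.
Hence σ₀² = 1/0.024273 ≈ 41.2.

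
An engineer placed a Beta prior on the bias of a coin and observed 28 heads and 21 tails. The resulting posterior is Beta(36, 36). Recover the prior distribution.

Beta(8, 15)

Under Beta–binomial conjugacy the posterior parameters are (a+s, b+f).
Subtract the data counts: 36−28=8, 36−21=15.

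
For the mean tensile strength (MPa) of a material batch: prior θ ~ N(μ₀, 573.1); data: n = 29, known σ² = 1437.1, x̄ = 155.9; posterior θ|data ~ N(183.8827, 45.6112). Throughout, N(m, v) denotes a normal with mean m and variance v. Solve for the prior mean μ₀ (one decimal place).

μ₀ = 507.5

With known observation variance, the Normal–Normal posterior has precision τ_n = τ₀ + n/σ² and mean μ_n = (τ₀μ₀ + (n/σ²)x̄)/τ_n.
Here τ₀ = 1/573.1 = 0.001745 and τ_data = 29/1437.1 = 0.020180, so τ_n = 0.021925.
Rearranging for μ₀: μ₀ = (μ_n·τ_n − τ_data·x̄)/τ₀ = (183.8827·0.021925 − 0.020180·155.9) / 0.001745 = 0.885566/0.001745 ≈ 507.5.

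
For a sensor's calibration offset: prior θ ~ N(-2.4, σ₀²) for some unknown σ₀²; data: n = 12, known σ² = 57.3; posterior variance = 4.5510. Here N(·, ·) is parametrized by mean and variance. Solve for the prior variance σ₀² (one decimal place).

σ₀² = 97.0

For the Normal–Normal model with known σ², precisions add: τ_n = τ₀ + n/σ².
So 1/σ₀² = 1/4.5510 − 12/57.3 = 0.219732 − 0.209424 = 0.010308.
Hence σ₀² = 1/0.010308 ≈ 97.0.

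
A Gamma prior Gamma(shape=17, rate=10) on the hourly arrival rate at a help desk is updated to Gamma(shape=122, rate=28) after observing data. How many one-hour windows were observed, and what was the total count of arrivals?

n = 18 one-hour windows with total 105 arrivals

Gamma–Poisson conjugacy: posterior shape = α + Σxᵢ, posterior rate = β + n.
Matching: Σxᵢ = 122 − 17 = 105 and n = 28 − 10 = 18.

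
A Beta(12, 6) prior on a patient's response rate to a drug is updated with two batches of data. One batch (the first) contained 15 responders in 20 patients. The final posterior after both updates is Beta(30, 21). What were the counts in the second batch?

Sequential conjugate updates are equivalent to a single update on the pooled data, so total successes = posterior α − prior α and total failures = posterior β − prior β.
Total across both batches: 30−12=18 responders, 21−6=15 non-responders.
Subtract the first batch: 18−15=3 responders and 15−5=10 non-responders.

3 responders and 10 non-responders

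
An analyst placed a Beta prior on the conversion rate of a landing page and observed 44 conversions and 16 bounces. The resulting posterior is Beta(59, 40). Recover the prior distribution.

A Beta(a, b) prior with s successes and f failures in binomial data gives a Beta(a+s, b+f) posterior.
Subtract the data counts: 59−44=15, 40−16=24.

Beta(15, 24)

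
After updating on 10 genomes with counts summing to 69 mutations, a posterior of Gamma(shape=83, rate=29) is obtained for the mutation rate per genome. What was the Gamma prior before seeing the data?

Gamma(shape=14, rate=19)

A Gamma(α, β) prior (rate parametrization) on a Poisson rate with n observations summing to S gives posterior Gamma(α+S, β+n).
So α = 83 − 69 = 14 and β = 29 − 10 = 19.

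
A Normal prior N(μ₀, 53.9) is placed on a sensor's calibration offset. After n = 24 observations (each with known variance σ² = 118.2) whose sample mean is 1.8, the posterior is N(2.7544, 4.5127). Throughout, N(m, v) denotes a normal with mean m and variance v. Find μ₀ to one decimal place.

μ₀ = 13.2

The posterior mean is a precision-weighted average: μ_n = (τ₀μ₀ + τ_data·x̄)/(τ₀+τ_data), with τ₀=1/σ₀² and τ_data=n/σ².
Here τ₀ = 1/53.9 = 0.018553 and τ_data = 24/118.2 = 0.203046, so τ_n = 0.221599.
Rearranging for μ₀: μ₀ = (μ_n·τ_n − τ_data·x̄)/τ₀ = (2.7544·0.221599 − 0.203046·1.8) / 0.018553 = 0.244889/0.018553 ≈ 13.2.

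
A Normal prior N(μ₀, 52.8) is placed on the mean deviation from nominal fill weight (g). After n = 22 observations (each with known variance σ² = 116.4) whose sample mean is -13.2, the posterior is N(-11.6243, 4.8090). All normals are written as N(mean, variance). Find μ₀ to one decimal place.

The posterior mean is a precision-weighted average: μ_n = (τ₀μ₀ + τ_data·x̄)/(τ₀+τ_data), with τ₀=1/σ₀² and τ_data=n/σ².
Here τ₀ = 1/52.8 = 0.018939 and τ_data = 22/116.4 = 0.189003, so τ_n = 0.207942.
Rearranging for μ₀: μ₀ = (μ_n·τ_n − τ_data·x̄)/τ₀ = (-11.6243·0.207942 − 0.189003·-13.2) / 0.018939 = 0.077659/0.018939 ≈ 4.1.

μ₀ = 4.1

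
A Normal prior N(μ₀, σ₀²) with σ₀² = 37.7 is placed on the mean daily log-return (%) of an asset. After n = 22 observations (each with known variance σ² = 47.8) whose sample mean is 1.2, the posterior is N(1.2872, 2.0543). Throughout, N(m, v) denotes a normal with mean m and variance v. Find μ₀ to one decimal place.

μ₀ = 2.8

With known observation variance, the Normal–Normal posterior has precision τ_n = τ₀ + n/σ² and mean μ_n = (τ₀μ₀ + (n/σ²)x̄)/τ_n.
Here τ₀ = 1/37.7 = 0.026525 and τ_data = 22/47.8 = 0.460251, so τ_n = 0.486776.
Rearranging for μ₀: μ₀ = (μ_n·τ_n − τ_data·x̄)/τ₀ = (1.2872·0.486776 − 0.460251·1.2) / 0.026525 = 0.074277/0.026525 ≈ 2.8.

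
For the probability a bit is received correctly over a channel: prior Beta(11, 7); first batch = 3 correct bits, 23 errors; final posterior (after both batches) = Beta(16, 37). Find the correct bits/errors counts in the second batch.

Sequential conjugate updates are equivalent to a single update on the pooled data, so total successes = posterior α − prior α and total failures = posterior β − prior β.
Total across both batches: 16−11=5 correct bits, 37−7=30 errors.
Subtract the first batch: 5−3=2 correct bits and 30−23=7 errors.

2 correct bits and 7 errors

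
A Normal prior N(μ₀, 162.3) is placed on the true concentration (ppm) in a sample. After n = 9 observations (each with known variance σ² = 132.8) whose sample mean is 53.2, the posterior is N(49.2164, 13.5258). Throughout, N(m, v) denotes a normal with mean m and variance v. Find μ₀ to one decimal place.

The posterior mean is a precision-weighted average: μ_n = (τ₀μ₀ + τ_data·x̄)/(τ₀+τ_data), with τ₀=1/σ₀² and τ_data=n/σ².
Here τ₀ = 1/162.3 = 0.006161 and τ_data = 9/132.8 = 0.067771, so τ_n = 0.073932.
Rearranging for μ₀: μ₀ = (μ_n·τ_n − τ_data·x̄)/τ₀ = (49.2164·0.073932 − 0.067771·53.2) / 0.006161 = 0.033250/0.006161 ≈ 5.4.

μ₀ = 5.4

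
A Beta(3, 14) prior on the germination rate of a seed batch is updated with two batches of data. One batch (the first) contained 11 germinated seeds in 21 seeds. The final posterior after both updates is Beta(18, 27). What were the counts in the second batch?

Sequential conjugate updates are equivalent to a single update on the pooled data, so total successes = posterior α − prior α and total failures = posterior β − prior β.
Total across both batches: 18−3=15 germinated seeds, 27−14=13 non-germinating seeds.
Subtract the first batch: 15−11=4 germinated seeds and 13−10=3 non-germinating seeds.

4 germinated seeds and 3 non-germinating seeds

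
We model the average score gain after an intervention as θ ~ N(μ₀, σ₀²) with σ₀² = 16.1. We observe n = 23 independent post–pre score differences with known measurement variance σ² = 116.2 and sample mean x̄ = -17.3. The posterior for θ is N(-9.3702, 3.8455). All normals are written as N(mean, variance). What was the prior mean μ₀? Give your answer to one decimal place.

μ₀ = 15.9

The posterior mean is a precision-weighted average: μ_n = (τ₀μ₀ + τ_data·x̄)/(τ₀+τ_data), with τ₀=1/σ₀² and τ_data=n/σ².
Here τ₀ = 1/16.1 = 0.062112 and τ_data = 23/116.2 = 0.197935, so τ_n = 0.260047.
Rearranging for μ₀: μ₀ = (μ_n·τ_n − τ_data·x̄)/τ₀ = (-9.3702·0.260047 − 0.197935·-17.3) / 0.062112 = 0.987583/0.062112 ≈ 15.9.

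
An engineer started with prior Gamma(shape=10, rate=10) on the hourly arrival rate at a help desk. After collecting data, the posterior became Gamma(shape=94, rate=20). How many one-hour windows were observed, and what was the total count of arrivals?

Gamma–Poisson conjugacy: posterior shape = α + Σxᵢ, posterior rate = β + n.
Matching: Σxᵢ = 94 − 10 = 84 and n = 20 − 10 = 10.

n = 10 one-hour windows with total 84 arrivals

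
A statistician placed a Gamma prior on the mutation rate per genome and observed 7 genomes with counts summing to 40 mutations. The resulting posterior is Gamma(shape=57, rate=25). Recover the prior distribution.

Gamma(shape=17, rate=18)

Gamma–Poisson conjugacy: posterior shape = α + Σxᵢ, posterior rate = β + n.
So α = 57 − 40 = 17 and β = 25 − 7 = 18.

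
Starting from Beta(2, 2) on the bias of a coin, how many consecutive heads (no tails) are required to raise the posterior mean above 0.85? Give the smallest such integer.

k = 10

After k heads and 0 tails the posterior is Beta(2+k, 2), with mean (2+k)/(2+2+k).
Set (2+k)/(4+k) > 0.85 and solve: k > (0.85·4 − 2)/(1 − 0.85) = 9.333.
The smallest integer exceeding 9.333 is 10.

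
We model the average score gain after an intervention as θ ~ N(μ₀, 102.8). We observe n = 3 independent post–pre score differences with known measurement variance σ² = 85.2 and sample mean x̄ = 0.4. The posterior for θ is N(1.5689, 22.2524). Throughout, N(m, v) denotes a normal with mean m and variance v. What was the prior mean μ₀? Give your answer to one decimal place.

μ₀ = 5.8

The posterior mean is a precision-weighted average: μ_n = (τ₀μ₀ + τ_data·x̄)/(τ₀+τ_data), with τ₀=1/σ₀² and τ_data=n/σ².
Here τ₀ = 1/102.8 = 0.009728 and τ_data = 3/85.2 = 0.035211, so τ_n = 0.044939.
Rearranging for μ₀: μ₀ = (μ_n·τ_n − τ_data·x̄)/τ₀ = (1.5689·0.044939 − 0.035211·0.4) / 0.009728 = 0.056420/0.009728 ≈ 5.8.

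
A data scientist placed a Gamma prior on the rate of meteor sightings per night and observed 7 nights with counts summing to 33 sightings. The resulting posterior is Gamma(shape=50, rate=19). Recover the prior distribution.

Gamma(shape=17, rate=12)

Gamma–Poisson conjugacy: posterior shape = α + Σxᵢ, posterior rate = β + n.
So α = 50 − 33 = 17 and β = 19 − 7 = 12.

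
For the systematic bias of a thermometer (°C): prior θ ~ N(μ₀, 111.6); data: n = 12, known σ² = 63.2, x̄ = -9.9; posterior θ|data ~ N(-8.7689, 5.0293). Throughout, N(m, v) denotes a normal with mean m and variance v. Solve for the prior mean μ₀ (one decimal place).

μ₀ = 15.2

The posterior mean is a precision-weighted average: μ_n = (τ₀μ₀ + τ_data·x̄)/(τ₀+τ_data), with τ₀=1/σ₀² and τ_data=n/σ².
Here τ₀ = 1/111.6 = 0.008961 and τ_data = 12/63.2 = 0.189873, so τ_n = 0.198834.
Rearranging for μ₀: μ₀ = (μ_n·τ_n − τ_data·x̄)/τ₀ = (-8.7689·0.198834 − 0.189873·-9.9) / 0.008961 = 0.136187/0.008961 ≈ 15.2.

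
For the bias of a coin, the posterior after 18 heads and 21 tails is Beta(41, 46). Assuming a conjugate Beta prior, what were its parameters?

Under Beta–binomial conjugacy the posterior parameters are (α+s, β+f).
So α = 41 − 18 = 23 and β = 46 − 21 = 25.

Beta(23, 25)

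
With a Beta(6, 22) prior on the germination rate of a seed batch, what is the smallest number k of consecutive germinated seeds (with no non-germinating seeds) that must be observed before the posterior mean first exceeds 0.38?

k = 8

After k germinated seeds and 0 non-germinating seeds the posterior is Beta(6+k, 22), with mean (6+k)/(6+22+k).
Set (6+k)/(28+k) > 0.38 and solve: k > (0.38·28 − 6)/(1 − 0.38) = 7.484.
The smallest integer exceeding 7.484 is 8, and checking k=8: (14)/(36) = 0.3889 > 0.38.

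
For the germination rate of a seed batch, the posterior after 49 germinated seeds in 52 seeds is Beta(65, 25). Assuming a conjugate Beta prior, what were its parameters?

Beta(16, 22)

Beta is conjugate to the binomial likelihood: posterior = Beta(a+s, b+f).
So a = 65 − 49 = 16 and b = 25 − 3 = 22.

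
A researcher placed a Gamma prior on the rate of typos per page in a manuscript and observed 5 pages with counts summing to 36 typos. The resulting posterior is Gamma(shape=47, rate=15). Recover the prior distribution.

Gamma(shape=11, rate=10)

Gamma–Poisson conjugacy: posterior shape = α + Σxᵢ, posterior rate = β + n.
So α = 47 − 36 = 11 and β = 15 − 5 = 10.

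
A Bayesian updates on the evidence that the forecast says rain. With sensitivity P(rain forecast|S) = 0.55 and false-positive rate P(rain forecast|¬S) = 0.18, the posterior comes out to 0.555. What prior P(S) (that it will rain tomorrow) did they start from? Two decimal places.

In odds form, posterior odds = prior odds × likelihood ratio, so prior odds = posterior odds ÷ LR.
Posterior odds = 0.555/(1−0.555) = 1.2472. LR = 0.55/0.18 = 3.0556.
Prior odds = 1.2472/3.0556 = 0.4082, so P(S) = 0.4082/(1+0.4082) ≈ 0.29.

P(S) = 0.29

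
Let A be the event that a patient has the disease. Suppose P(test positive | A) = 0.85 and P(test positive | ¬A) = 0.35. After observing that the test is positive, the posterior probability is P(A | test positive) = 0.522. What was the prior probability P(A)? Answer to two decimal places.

In odds form, posterior odds = prior odds × likelihood ratio, so prior odds = posterior odds ÷ LR.
Posterior odds = 0.522/(1−0.522) = 1.0921. LR = 0.85/0.35 = 2.4286.
Prior odds = 1.0921/2.4286 = 0.4497, so P(A) = 0.4497/(1+0.4497) ≈ 0.31.

P(A) = 0.31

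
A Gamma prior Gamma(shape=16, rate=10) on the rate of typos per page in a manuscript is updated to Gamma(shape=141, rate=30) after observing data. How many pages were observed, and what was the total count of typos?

A Gamma(α, β) prior (rate parametrization) on a Poisson rate with n observations summing to S gives posterior Gamma(α+S, β+n).
Matching: Σxᵢ = 141 − 16 = 125 and n = 30 − 10 = 20.

n = 20 pages with total 125 typos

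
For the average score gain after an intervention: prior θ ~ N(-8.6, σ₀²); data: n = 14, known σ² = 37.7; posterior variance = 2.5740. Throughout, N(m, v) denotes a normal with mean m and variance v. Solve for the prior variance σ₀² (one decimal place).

σ₀² = 58.3

For the Normal–Normal model with known σ², precisions add: τ_n = τ₀ + n/σ².
So 1/σ₀² = 1/2.5740 − 14/37.7 = 0.388500 − 0.371353 = 0.017147.
Hence σ₀² = 1/0.017147 ≈ 58.3.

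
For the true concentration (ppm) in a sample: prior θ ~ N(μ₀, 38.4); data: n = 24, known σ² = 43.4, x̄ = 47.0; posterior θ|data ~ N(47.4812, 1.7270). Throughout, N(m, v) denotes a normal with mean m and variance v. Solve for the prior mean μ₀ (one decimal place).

The posterior mean is a precision-weighted average: μ_n = (τ₀μ₀ + τ_data·x̄)/(τ₀+τ_data), with τ₀=1/σ₀² and τ_data=n/σ².
Here τ₀ = 1/38.4 = 0.026042 and τ_data = 24/43.4 = 0.552995, so τ_n = 0.579037.
Rearranging for μ₀: μ₀ = (μ_n·τ_n − τ_data·x̄)/τ₀ = (47.4812·0.579037 − 0.552995·47.0) / 0.026042 = 1.502607/0.026042 ≈ 57.7.

μ₀ = 57.7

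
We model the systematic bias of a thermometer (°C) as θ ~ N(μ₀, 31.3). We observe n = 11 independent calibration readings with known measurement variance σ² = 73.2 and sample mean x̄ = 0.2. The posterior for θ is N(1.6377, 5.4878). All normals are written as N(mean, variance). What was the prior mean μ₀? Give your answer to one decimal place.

The posterior mean is a precision-weighted average: μ_n = (τ₀μ₀ + τ_data·x̄)/(τ₀+τ_data), with τ₀=1/σ₀² and τ_data=n/σ².
Here τ₀ = 1/31.3 = 0.031949 and τ_data = 11/73.2 = 0.150273, so τ_n = 0.182222.
Rearranging for μ₀: μ₀ = (μ_n·τ_n − τ_data·x̄)/τ₀ = (1.6377·0.182222 − 0.150273·0.2) / 0.031949 = 0.268370/0.031949 ≈ 8.4.

μ₀ = 8.4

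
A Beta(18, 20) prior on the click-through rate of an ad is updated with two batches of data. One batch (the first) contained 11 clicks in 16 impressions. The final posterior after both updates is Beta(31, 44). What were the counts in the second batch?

2 clicks and 19 non-clicks

Sequential conjugate updates are equivalent to a single update on the pooled data, so total successes = posterior α − prior α and total failures = posterior β − prior β.
Total across both batches: 31−18=13 clicks, 44−20=24 non-clicks.
Subtract the first batch: 13−11=2 clicks and 24−5=19 non-clicks.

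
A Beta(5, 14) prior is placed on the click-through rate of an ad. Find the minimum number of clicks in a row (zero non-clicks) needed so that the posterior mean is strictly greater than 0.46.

k = 7

After k clicks and 0 non-clicks the posterior is Beta(5+k, 14), with mean (5+k)/(5+14+k).
Set (5+k)/(19+k) > 0.46 and solve: k > (0.46·19 − 5)/(1 − 0.46) = 6.926.
The smallest integer exceeding 6.926 is 7.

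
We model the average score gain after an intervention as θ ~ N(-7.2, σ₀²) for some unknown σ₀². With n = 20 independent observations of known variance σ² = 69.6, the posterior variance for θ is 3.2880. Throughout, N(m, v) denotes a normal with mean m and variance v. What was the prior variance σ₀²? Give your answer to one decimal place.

σ₀² = 59.6

Posterior precision equals prior precision plus data precision: 1/σ_n² = 1/σ₀² + n/σ².
So 1/σ₀² = 1/3.2880 − 20/69.6 = 0.304136 − 0.287356 = 0.016780.
Hence σ₀² = 1/0.016780 ≈ 59.6.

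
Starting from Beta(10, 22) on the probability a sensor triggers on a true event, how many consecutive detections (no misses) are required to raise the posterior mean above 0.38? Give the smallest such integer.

After k detections and 0 misses the posterior is Beta(10+k, 22), with mean (10+k)/(10+22+k).
Set (10+k)/(32+k) > 0.38 and solve: k > (0.38·32 − 10)/(1 − 0.38) = 3.484.
The smallest integer exceeding 3.484 is 4.

k = 4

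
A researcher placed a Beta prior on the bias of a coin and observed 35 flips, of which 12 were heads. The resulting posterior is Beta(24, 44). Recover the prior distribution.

Beta(12, 21)

Under Beta–binomial conjugacy the posterior parameters are (α+s, β+f).
So α = 24 − 12 = 12 and β = 44 − 23 = 21.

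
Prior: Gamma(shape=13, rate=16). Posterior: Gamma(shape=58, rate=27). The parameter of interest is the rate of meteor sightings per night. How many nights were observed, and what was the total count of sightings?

A Gamma(α, β) prior (rate parametrization) on a Poisson rate with n observations summing to S gives posterior Gamma(α+S, β+n).
Matching: Σxᵢ = 58 − 13 = 45 and n = 27 − 16 = 11.

n = 11 nights with total 45 sightings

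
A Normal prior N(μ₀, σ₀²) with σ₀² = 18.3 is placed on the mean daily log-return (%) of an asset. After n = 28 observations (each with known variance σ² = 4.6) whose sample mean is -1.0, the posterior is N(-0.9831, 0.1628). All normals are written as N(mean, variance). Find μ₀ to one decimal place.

With known observation variance, the Normal–Normal posterior has precision τ_n = τ₀ + n/σ² and mean μ_n = (τ₀μ₀ + (n/σ²)x̄)/τ_n.
Here τ₀ = 1/18.3 = 0.054645 and τ_data = 28/4.6 = 6.086957, so τ_n = 6.141602.
Rearranging for μ₀: μ₀ = (μ_n·τ_n − τ_data·x̄)/τ₀ = (-0.9831·6.141602 − 6.086957·-1.0) / 0.054645 = 0.049148/0.054645 ≈ 0.9.

μ₀ = 0.9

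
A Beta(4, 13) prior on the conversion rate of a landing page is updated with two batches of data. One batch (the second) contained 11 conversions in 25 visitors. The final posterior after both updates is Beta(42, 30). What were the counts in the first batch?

27 conversions and 3 bounces

Because Beta–binomial updating is additive in the counts, the combined data contributed (α_post−α_prior, β_post−β_prior) successes and failures.
Total across both batches: 42−4=38 conversions, 30−13=17 bounces.
Subtract the second batch: 38−11=27 conversions and 17−14=3 bounces.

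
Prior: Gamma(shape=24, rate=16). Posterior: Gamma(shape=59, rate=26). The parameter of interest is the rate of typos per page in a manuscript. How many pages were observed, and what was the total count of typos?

Gamma–Poisson conjugacy: posterior shape = α + Σxᵢ, posterior rate = β + n.
Matching: Σxᵢ = 59 − 24 = 35 and n = 26 − 16 = 10.

n = 10 pages with total 35 typos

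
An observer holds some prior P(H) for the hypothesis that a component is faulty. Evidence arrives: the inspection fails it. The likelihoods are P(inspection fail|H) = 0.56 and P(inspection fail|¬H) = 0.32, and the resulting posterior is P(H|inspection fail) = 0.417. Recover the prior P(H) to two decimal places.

P(H) = 0.29

Bayes' rule in odds form gives O(H|E) = O(H)·[P(E|H)/P(E|¬H)], hence O(H) = O(H|E)/LR.
Posterior odds = 0.417/(1−0.417) = 0.7153. LR = 0.56/0.32 = 1.7500.
Prior odds = 0.7153/1.7500 = 0.4087, so P(H) = 0.4087/(1+0.4087) ≈ 0.29.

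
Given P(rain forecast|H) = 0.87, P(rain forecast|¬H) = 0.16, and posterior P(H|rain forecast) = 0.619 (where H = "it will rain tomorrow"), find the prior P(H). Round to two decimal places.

P(H) = 0.23

Bayes' rule in odds form gives O(H|E) = O(H)·[P(E|H)/P(E|¬H)], hence O(H) = O(H|E)/LR.
Posterior odds = 0.619/(1−0.619) = 1.6247. LR = 0.87/0.16 = 5.4375.
Prior odds = 1.6247/5.4375 = 0.2988, so P(H) = 0.2988/(1+0.2988) ≈ 0.23.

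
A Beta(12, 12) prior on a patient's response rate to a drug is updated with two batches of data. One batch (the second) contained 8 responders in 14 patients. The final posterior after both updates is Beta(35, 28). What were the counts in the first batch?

Sequential conjugate updates are equivalent to a single update on the pooled data, so total successes = posterior α − prior α and total failures = posterior β − prior β.
Total across both batches: 35−12=23 responders, 28−12=16 non-responders.
Subtract the second batch: 23−8=15 responders and 16−6=10 non-responders.

15 responders and 10 non-responders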